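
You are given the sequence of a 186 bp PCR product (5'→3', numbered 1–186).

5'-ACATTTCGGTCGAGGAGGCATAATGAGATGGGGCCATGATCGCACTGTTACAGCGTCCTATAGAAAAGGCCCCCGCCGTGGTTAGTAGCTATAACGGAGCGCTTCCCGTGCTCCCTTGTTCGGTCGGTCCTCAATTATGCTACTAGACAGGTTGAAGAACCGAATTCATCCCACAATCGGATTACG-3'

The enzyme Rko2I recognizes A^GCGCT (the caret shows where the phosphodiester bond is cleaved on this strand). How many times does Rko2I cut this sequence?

AGCGCT occurs starting at position 98.
Rko2I cuts at 1 site.

1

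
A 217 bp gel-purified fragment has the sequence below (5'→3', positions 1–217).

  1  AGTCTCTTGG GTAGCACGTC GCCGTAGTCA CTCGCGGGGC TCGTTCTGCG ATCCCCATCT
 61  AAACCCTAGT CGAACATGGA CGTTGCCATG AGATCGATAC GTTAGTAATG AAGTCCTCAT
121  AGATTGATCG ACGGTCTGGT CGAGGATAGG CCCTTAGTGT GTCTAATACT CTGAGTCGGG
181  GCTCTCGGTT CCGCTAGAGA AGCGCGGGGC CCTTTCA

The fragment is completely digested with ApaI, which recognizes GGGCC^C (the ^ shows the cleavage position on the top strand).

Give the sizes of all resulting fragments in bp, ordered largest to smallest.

211, 6 bp

The ApaI site (GGGCCC) starts at position 207.
ApaI cuts after base 5 of each site (before the last base), so after position 211.
Linear molecule, 1 cut → 2 fragments:
  1–211 → 211 bp
  212–217 → 6 bp
Sorted largest to smallest: 211, 6 bp.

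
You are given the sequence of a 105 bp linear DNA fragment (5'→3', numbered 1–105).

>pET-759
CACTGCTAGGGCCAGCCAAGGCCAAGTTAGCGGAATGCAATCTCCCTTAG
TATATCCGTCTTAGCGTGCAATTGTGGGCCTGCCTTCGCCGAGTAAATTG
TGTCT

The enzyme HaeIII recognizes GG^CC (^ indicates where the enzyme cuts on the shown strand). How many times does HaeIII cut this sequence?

GGCC occurs starting at positions 10, 20, 77.
HaeIII cuts at 3 sites.

3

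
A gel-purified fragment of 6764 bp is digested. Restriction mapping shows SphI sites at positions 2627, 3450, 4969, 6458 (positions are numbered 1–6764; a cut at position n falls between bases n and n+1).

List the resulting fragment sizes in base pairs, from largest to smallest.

Linear molecule, 4 cuts → 5 fragments:
  2627 − 0 = 2627 bp
  3450 − 2627 = 823 bp
  4969 − 3450 = 1519 bp
  6458 − 4969 = 1489 bp
  6764 − 6458 = 306 bp
Sorted largest to smallest: 2627, 1519, 1489, 823, 306 bp.

2627, 1519, 1489, 823, 306 bp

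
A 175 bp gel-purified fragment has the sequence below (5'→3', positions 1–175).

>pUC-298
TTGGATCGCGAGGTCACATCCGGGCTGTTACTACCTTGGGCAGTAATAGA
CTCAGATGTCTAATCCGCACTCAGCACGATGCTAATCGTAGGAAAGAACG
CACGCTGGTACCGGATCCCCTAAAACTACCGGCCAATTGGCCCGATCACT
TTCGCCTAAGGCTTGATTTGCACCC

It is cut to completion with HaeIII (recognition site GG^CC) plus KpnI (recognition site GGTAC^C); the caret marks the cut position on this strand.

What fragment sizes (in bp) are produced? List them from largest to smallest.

HaeIII sites (GGCC) start at positions 131, 139.
HaeIII cuts after base 2 of each site, so after positions 132, 140.
The KpnI site (GGTACC) starts at position 107.
KpnI cuts after base 5 of each site (before the last base), so after position 111.
Combined cut positions: 111, 132, 140.
Linear molecule, 3 cuts → 4 fragments:
  1–111 → 111 bp
  112–132 → 21 bp
  133–140 → 8 bp
  141–175 → 35 bp
Sorted largest to smallest: 111, 35, 21, 8 bp.

111, 35, 21, 8 bp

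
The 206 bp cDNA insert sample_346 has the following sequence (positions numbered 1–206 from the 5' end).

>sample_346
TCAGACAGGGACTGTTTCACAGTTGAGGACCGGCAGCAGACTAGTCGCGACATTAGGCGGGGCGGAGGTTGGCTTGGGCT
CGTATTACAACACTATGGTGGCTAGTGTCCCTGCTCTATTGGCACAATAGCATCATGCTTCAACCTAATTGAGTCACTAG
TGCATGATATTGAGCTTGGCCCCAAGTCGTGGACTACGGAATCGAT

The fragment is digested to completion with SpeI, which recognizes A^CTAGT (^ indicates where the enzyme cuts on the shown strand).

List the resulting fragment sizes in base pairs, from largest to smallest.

SpeI sites (ACTAGT) start at positions 40, 156.
SpeI cuts after the first base of each site, so after positions 40, 156.
Linear molecule, 2 cuts → 3 fragments:
  1–40 → 40 bp
  41–156 → 116 bp
  157–206 → 50 bp
Sorted largest to smallest: 116, 50, 40 bp.

116, 50, 40 bp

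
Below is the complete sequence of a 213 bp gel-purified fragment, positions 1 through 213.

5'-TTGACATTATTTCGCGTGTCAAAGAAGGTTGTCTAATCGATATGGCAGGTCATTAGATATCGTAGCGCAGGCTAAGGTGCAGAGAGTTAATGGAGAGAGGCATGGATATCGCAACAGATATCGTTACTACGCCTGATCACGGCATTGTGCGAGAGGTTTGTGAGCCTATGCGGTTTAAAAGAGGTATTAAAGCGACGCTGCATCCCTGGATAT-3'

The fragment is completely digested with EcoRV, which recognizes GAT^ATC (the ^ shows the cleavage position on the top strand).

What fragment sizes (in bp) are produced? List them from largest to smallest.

EcoRV sites (GATATC) start at positions 56, 105, 117.
EcoRV cuts after base 3 of each site, so after positions 58, 107, 119.
Linear molecule, 3 cuts → 4 fragments:
  1–58 → 58 bp
  59–107 → 49 bp
  108–119 → 12 bp
  120–213 → 94 bp
Sorted largest to smallest: 94, 58, 49, 12 bp.

94, 58, 49, 12 bp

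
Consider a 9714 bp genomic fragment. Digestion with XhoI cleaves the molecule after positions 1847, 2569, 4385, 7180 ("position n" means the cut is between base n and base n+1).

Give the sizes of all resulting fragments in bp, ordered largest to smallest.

2795, 2534, 1847, 1816, 722 bp

Linear molecule, 4 cuts → 5 fragments:
  1847 − 0 = 1847 bp
  2569 − 1847 = 722 bp
  4385 − 2569 = 1816 bp
  7180 − 4385 = 2795 bp
  9714 − 7180 = 2534 bp
Sorted largest to smallest: 2795, 2534, 1847, 1816, 722 bp.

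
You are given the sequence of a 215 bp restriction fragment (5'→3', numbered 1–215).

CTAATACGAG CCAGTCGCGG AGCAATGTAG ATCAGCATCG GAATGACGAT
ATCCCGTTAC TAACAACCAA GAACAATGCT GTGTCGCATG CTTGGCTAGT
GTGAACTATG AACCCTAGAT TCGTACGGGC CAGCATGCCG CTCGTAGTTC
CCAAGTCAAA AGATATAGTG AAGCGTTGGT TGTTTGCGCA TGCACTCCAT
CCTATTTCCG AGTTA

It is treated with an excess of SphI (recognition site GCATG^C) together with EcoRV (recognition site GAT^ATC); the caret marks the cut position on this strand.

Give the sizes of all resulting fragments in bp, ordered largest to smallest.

55, 50, 47, 40, 23 bp

SphI sites (GCATGC) start at positions 86, 133, 188.
SphI cuts after base 5 of each site (before the last base), so after positions 90, 137, 192.
The EcoRV site (GATATC) starts at position 48.
EcoRV cuts after base 3 of each site, so after position 50.
Combined cut positions: 50, 90, 137, 192.
Linear molecule, 4 cuts → 5 fragments:
  1–50 → 50 bp
  51–90 → 40 bp
  91–137 → 47 bp
  138–192 → 55 bp
  193–215 → 23 bp
Sorted largest to smallest: 55, 50, 47, 40, 23 bp.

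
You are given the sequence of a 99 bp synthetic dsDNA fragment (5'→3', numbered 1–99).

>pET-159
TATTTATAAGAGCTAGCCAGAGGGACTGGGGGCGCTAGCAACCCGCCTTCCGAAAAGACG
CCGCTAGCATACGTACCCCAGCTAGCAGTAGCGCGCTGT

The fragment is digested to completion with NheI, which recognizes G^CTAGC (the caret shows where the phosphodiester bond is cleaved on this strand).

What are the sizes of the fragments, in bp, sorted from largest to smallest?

NheI sites (GCTAGC) start at positions 12, 34, 63, 81.
NheI cuts after the first base of each site, so after positions 12, 34, 63, 81.
Linear molecule, 4 cuts → 5 fragments:
  1–12 → 12 bp
  13–34 → 22 bp
  35–63 → 29 bp
  64–81 → 18 bp
  82–99 → 18 bp
Sorted largest to smallest: 29, 22, 18, 18, 12 bp.

29, 22, 18, 18, 12 bp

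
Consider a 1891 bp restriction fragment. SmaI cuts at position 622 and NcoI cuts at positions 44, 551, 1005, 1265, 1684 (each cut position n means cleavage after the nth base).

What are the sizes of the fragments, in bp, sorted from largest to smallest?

Combined cut positions (sorted): 44, 551, 622, 1005, 1265, 1684.
Linear molecule, 6 cuts → 7 fragments:
  44 − 0 = 44 bp
  551 − 44 = 507 bp
  622 − 551 = 71 bp
  1005 − 622 = 383 bp
  1265 − 1005 = 260 bp
  1684 − 1265 = 419 bp
  1891 − 1684 = 207 bp
Sorted largest to smallest: 507, 419, 383, 260, 207, 71, 44 bp.

507, 419, 383, 260, 207, 71, 44 bp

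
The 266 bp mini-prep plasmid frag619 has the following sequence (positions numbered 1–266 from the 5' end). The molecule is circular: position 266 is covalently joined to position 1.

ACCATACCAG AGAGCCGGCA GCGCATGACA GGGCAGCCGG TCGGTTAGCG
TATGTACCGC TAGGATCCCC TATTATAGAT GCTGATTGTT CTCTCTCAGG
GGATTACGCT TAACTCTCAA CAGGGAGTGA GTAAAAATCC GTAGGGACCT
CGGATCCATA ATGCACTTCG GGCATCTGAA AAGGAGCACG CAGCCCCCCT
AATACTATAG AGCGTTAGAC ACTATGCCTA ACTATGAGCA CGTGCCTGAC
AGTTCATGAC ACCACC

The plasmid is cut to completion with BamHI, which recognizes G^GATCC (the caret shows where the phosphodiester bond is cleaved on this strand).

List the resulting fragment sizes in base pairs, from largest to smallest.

177, 89 bp

BamHI sites (GGATCC) start at positions 63, 152.
BamHI cuts after the first base of each site, so after positions 63, 152.
Circular molecule, 2 cuts → 2 fragments:
  64–152 → 89 bp
  153–266 then 1–63 → 114 + 63 = 177 bp
Sorted largest to smallest: 177, 89 bp.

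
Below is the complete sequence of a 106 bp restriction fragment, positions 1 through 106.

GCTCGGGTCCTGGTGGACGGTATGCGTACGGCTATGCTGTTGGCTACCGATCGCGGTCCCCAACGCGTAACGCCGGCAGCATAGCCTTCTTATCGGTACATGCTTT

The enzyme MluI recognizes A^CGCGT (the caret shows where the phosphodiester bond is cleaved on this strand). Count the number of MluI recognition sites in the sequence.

1

ACGCGT occurs starting at position 63.
MluI cuts at 1 site.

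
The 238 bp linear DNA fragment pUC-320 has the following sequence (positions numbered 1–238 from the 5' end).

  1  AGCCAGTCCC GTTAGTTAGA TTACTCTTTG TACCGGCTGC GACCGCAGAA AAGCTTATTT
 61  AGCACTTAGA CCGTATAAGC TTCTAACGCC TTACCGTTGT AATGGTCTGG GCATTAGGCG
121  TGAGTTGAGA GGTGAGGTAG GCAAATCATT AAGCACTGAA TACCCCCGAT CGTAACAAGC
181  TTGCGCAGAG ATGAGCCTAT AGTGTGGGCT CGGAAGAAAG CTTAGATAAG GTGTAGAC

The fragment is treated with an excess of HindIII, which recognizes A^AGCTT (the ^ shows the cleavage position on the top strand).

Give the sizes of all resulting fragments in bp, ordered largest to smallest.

100, 51, 41, 26, 20 bp

HindIII sites (AAGCTT) start at positions 51, 77, 177, 218.
HindIII cuts after the first base of each site, so after positions 51, 77, 177, 218.
Linear molecule, 4 cuts → 5 fragments:
  1–51 → 51 bp
  52–77 → 26 bp
  78–177 → 100 bp
  178–218 → 41 bp
  219–238 → 20 bp
Sorted largest to smallest: 100, 51, 41, 26, 20 bp.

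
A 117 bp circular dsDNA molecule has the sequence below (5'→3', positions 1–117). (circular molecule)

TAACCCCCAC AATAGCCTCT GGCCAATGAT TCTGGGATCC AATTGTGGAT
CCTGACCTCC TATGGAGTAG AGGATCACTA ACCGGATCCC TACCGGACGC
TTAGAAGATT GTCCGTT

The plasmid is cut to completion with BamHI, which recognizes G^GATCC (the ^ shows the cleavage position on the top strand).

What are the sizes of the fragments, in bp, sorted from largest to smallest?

BamHI sites (GGATCC) start at positions 35, 47, 84.
BamHI cuts after the first base of each site, so after positions 35, 47, 84.
Circular molecule, 3 cuts → 3 fragments:
  36–47 → 12 bp
  48–84 → 37 bp
  85–117 then 1–35 → 33 + 35 = 68 bp
Sorted largest to smallest: 68, 37, 12 bp.

68, 37, 12 bp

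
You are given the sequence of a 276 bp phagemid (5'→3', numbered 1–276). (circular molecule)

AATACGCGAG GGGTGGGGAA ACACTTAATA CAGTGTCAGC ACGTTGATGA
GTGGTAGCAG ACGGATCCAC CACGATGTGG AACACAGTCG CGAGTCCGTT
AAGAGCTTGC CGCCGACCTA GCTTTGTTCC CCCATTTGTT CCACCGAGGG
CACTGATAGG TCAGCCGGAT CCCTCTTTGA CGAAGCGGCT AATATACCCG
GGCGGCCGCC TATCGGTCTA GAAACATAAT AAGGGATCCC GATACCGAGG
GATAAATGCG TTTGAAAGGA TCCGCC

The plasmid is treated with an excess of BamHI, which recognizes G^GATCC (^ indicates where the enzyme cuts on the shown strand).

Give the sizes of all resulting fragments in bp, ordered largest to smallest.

BamHI sites (GGATCC) start at positions 63, 167, 234, 268.
BamHI cuts after the first base of each site, so after positions 63, 167, 234, 268.
Circular molecule, 4 cuts → 4 fragments:
  64–167 → 104 bp
  168–234 → 67 bp
  235–268 → 34 bp
  269–276 then 1–63 → 8 + 63 = 71 bp
Sorted largest to smallest: 104, 71, 67, 34 bp.

104, 71, 67, 34 bp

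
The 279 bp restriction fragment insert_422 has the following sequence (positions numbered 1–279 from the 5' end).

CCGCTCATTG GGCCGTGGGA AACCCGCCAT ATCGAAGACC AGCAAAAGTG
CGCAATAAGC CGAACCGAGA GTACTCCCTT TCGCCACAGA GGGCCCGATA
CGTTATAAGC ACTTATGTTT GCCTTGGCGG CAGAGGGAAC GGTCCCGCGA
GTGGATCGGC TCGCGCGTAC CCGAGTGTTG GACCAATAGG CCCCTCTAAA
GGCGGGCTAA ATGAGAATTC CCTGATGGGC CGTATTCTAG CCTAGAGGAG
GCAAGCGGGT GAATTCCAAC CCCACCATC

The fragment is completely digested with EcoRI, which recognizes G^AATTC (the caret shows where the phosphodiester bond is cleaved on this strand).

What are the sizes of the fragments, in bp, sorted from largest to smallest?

215, 46, 18 bp

EcoRI sites (GAATTC) start at positions 215, 261.
EcoRI cuts after the first base of each site, so after positions 215, 261.
Linear molecule, 2 cuts → 3 fragments:
  1–215 → 215 bp
  216–261 → 46 bp
  262–279 → 18 bp
Sorted largest to smallest: 215, 46, 18 bp.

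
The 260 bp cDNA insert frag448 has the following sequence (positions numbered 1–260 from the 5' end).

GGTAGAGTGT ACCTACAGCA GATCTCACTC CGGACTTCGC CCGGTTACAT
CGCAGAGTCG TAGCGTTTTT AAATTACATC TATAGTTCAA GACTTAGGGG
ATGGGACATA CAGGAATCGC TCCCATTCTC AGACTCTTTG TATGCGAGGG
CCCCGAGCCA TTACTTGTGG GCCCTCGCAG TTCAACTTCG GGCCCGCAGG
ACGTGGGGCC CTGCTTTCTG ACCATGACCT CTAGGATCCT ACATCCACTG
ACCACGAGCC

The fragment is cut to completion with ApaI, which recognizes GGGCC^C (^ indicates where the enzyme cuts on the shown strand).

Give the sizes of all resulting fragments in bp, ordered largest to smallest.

ApaI sites (GGGCCC) start at positions 148, 169, 190, 206.
ApaI cuts after base 5 of each site (before the last base), so after positions 152, 173, 194, 210.
Linear molecule, 4 cuts → 5 fragments:
  1–152 → 152 bp
  153–173 → 21 bp
  174–194 → 21 bp
  195–210 → 16 bp
  211–260 → 50 bp
Sorted largest to smallest: 152, 50, 21, 21, 16 bp.

152, 50, 21, 21, 16 bp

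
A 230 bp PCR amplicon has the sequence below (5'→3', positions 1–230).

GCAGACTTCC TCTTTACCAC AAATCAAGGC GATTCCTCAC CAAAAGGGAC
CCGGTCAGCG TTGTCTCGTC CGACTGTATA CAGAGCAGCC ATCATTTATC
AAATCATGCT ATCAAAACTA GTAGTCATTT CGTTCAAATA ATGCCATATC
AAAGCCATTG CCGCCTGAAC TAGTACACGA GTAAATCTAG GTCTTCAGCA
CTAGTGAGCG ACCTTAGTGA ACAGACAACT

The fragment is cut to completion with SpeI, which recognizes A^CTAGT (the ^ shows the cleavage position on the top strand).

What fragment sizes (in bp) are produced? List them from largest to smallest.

117, 52, 31, 30 bp

SpeI sites (ACTAGT) start at positions 117, 169, 200.
SpeI cuts after the first base of each site, so after positions 117, 169, 200.
Linear molecule, 3 cuts → 4 fragments:
  1–117 → 117 bp
  118–169 → 52 bp
  170–200 → 31 bp
  201–230 → 30 bp
Sorted largest to smallest: 117, 52, 31, 30 bp.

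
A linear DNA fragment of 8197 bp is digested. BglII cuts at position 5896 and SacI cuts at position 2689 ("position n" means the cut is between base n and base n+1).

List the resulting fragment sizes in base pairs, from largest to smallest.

3207, 2689, 2301 bp

Combined cut positions (sorted): 2689, 5896.
Linear molecule, 2 cuts → 3 fragments:
  2689 − 0 = 2689 bp
  5896 − 2689 = 3207 bp
  8197 − 5896 = 2301 bp
Sorted largest to smallest: 3207, 2689, 2301 bp.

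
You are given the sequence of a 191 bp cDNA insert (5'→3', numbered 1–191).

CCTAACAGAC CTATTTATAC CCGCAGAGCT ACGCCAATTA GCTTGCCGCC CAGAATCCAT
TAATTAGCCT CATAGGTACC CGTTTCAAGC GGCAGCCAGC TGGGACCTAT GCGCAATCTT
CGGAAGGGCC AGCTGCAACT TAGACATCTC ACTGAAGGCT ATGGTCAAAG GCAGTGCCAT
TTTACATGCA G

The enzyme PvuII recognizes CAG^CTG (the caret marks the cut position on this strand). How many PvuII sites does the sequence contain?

CAGCTG occurs starting at positions 97, 130.
PvuII cuts at 2 sites.

2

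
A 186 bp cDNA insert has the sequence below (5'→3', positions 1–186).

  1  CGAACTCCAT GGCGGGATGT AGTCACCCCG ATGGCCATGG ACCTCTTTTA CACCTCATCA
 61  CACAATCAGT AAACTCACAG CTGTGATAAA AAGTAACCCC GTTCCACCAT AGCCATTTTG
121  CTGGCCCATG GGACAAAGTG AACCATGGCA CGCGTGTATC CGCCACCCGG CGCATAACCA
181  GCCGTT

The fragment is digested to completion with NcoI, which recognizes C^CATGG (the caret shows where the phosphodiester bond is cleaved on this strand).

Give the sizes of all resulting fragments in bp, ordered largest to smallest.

91, 43, 28, 17, 7 bp

NcoI sites (CCATGG) start at positions 7, 35, 126, 143.
NcoI cuts after the first base of each site, so after positions 7, 35, 126, 143.
Linear molecule, 4 cuts → 5 fragments:
  1–7 → 7 bp
  8–35 → 28 bp
  36–126 → 91 bp
  127–143 → 17 bp
  144–186 → 43 bp
Sorted largest to smallest: 91, 43, 28, 17, 7 bp.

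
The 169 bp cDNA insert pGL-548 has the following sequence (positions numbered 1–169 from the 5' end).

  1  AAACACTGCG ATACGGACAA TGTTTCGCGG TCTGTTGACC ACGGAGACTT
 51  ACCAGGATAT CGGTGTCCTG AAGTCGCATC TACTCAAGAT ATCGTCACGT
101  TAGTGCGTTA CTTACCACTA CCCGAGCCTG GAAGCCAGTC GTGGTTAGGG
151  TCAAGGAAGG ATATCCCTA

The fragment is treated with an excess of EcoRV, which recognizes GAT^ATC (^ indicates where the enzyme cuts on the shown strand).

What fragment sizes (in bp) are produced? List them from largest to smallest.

EcoRV sites (GATATC) start at positions 56, 88, 160.
EcoRV cuts after base 3 of each site, so after positions 58, 90, 162.
Linear molecule, 3 cuts → 4 fragments:
  1–58 → 58 bp
  59–90 → 32 bp
  91–162 → 72 bp
  163–169 → 7 bp
Sorted largest to smallest: 72, 58, 32, 7 bp.

72, 58, 32, 7 bp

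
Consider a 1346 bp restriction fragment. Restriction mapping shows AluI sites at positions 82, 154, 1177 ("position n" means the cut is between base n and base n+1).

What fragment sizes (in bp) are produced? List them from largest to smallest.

1023, 169, 82, 72 bp

Linear molecule, 3 cuts → 4 fragments:
  82 − 0 = 82 bp
  154 − 82 = 72 bp
  1177 − 154 = 1023 bp
  1346 − 1177 = 169 bp
Sorted largest to smallest: 1023, 169, 82, 72 bp.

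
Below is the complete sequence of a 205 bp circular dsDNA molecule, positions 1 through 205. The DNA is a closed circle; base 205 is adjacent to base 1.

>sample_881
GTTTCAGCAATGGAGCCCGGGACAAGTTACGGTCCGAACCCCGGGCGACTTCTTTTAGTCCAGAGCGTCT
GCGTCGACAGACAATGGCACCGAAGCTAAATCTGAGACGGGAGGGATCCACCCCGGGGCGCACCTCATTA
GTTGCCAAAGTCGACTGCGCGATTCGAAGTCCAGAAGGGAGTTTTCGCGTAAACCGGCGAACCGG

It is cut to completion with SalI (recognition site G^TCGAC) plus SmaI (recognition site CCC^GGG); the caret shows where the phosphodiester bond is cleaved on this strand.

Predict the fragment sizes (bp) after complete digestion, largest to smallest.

73, 51, 31, 26, 24 bp

SalI sites (GTCGAC) start at positions 73, 150.
SalI cuts after the first base of each site, so after positions 73, 150.
SmaI sites (CCCGGG) start at positions 16, 40, 122.
SmaI cuts after base 3 of each site, so after positions 18, 42, 124.
Combined cut positions: 18, 42, 73, 124, 150.
Circular molecule, 5 cuts → 5 fragments:
  19–42 → 24 bp
  43–73 → 31 bp
  74–124 → 51 bp
  125–150 → 26 bp
  151–205 then 1–18 → 55 + 18 = 73 bp
Sorted largest to smallest: 73, 51, 31, 26, 24 bp.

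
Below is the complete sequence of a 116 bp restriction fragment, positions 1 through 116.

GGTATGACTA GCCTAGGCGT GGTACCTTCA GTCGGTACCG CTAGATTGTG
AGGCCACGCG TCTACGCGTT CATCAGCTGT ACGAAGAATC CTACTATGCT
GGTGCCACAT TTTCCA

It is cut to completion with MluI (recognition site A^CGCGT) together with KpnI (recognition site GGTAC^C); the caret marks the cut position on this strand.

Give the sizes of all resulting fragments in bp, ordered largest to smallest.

MluI sites (ACGCGT) start at positions 56, 64.
MluI cuts after the first base of each site, so after positions 56, 64.
KpnI sites (GGTACC) start at positions 21, 34.
KpnI cuts after base 5 of each site (before the last base), so after positions 25, 38.
Combined cut positions: 25, 38, 56, 64.
Linear molecule, 4 cuts → 5 fragments:
  1–25 → 25 bp
  26–38 → 13 bp
  39–56 → 18 bp
  57–64 → 8 bp
  65–116 → 52 bp
Sorted largest to smallest: 52, 25, 18, 13, 8 bp.

52, 25, 18, 13, 8 bp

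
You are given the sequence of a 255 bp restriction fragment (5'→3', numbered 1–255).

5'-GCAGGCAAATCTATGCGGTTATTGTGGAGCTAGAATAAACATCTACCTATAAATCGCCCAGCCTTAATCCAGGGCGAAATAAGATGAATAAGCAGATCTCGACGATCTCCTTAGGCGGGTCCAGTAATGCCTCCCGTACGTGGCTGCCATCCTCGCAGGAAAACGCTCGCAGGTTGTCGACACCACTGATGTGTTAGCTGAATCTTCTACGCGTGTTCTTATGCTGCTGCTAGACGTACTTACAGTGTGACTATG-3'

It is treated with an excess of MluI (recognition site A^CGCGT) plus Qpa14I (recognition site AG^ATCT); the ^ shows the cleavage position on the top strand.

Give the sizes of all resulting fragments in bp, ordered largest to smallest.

114, 95, 46 bp

The MluI site (ACGCGT) starts at position 209.
MluI cuts after the first base of each site, so after position 209.
The Qpa14I site (AGATCT) starts at position 94.
Qpa14I cuts after base 2 of each site, so after position 95.
Combined cut positions: 95, 209.
Linear molecule, 2 cuts → 3 fragments:
  1–95 → 95 bp
  96–209 → 114 bp
  210–255 → 46 bp
Sorted largest to smallest: 114, 95, 46 bp.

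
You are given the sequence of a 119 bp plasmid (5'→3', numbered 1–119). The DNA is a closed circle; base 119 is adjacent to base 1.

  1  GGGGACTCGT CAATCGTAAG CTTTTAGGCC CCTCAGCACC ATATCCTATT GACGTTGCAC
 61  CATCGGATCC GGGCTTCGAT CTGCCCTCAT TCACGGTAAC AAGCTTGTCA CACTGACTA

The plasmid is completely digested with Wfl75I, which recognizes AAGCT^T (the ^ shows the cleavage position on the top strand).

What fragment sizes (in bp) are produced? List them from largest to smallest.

83, 36 bp

Wfl75I sites (AAGCTT) start at positions 18, 101.
Wfl75I cuts after base 5 of each site (before the last base), so after positions 22, 105.
Circular molecule, 2 cuts → 2 fragments:
  23–105 → 83 bp
  106–119 then 1–22 → 14 + 22 = 36 bp
Sorted largest to smallest: 83, 36 bp.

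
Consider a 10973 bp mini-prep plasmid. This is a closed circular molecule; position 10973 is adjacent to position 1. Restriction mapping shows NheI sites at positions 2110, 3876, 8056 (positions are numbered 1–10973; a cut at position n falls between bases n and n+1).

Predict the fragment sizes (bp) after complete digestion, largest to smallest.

Circular molecule, 3 cuts → 3 fragments:
  3876 − 2110 = 1766 bp
  8056 − 3876 = 4180 bp
  wrap: 10973 − 8056 + 2110 = 5027 bp
Sorted largest to smallest: 5027, 4180, 1766 bp.

5027, 4180, 1766 bp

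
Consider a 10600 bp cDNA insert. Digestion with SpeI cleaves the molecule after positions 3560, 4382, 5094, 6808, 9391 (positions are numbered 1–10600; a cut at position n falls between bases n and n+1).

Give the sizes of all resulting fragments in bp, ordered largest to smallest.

3560, 2583, 1714, 1209, 822, 712 bp

Linear molecule, 5 cuts → 6 fragments:
  3560 − 0 = 3560 bp
  4382 − 3560 = 822 bp
  5094 − 4382 = 712 bp
  6808 − 5094 = 1714 bp
  9391 − 6808 = 2583 bp
  10600 − 9391 = 1209 bp
Sorted largest to smallest: 3560, 2583, 1714, 1209, 822, 712 bp.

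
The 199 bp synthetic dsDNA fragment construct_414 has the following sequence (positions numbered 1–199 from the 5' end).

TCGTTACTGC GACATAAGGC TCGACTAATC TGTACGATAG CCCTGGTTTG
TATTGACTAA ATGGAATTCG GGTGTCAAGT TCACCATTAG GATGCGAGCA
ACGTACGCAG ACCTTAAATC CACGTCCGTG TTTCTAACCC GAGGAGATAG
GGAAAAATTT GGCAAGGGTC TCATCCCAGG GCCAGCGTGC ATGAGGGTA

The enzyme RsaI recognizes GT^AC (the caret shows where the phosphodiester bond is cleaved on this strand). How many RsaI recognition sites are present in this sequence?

GTAC occurs starting at positions 32, 103.
RsaI cuts at 2 sites.

2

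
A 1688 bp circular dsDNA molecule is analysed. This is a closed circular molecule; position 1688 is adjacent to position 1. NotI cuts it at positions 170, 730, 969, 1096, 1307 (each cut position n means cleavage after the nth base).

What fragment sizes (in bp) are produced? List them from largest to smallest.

Circular molecule, 5 cuts → 5 fragments:
  730 − 170 = 560 bp
  969 − 730 = 239 bp
  1096 − 969 = 127 bp
  1307 − 1096 = 211 bp
  wrap: 1688 − 1307 + 170 = 551 bp
Sorted largest to smallest: 560, 551, 239, 211, 127 bp.

560, 551, 239, 211, 127 bp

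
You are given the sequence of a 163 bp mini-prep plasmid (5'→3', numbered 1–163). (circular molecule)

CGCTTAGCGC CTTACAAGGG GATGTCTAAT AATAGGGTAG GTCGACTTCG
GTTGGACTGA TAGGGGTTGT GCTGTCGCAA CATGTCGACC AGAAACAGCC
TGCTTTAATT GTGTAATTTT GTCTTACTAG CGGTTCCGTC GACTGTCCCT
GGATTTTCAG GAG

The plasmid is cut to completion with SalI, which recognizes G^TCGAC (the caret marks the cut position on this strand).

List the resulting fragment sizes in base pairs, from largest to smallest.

SalI sites (GTCGAC) start at positions 41, 84, 138.
SalI cuts after the first base of each site, so after positions 41, 84, 138.
Circular molecule, 3 cuts → 3 fragments:
  42–84 → 43 bp
  85–138 → 54 bp
  139–163 then 1–41 → 25 + 41 = 66 bp
Sorted largest to smallest: 66, 54, 43 bp.

66, 54, 43 bp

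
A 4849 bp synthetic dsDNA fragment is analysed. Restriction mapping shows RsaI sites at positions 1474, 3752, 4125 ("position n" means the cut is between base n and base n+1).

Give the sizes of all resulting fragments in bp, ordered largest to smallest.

2278, 1474, 724, 373 bp

Linear molecule, 3 cuts → 4 fragments:
  1474 − 0 = 1474 bp
  3752 − 1474 = 2278 bp
  4125 − 3752 = 373 bp
  4849 − 4125 = 724 bp
Sorted largest to smallest: 2278, 1474, 724, 373 bp.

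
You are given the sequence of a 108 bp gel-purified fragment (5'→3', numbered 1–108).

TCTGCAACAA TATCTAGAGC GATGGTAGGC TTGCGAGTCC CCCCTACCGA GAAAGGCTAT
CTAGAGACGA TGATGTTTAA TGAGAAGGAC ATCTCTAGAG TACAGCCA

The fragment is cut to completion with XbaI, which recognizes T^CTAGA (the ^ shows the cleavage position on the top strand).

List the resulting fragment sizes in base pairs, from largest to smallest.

47, 34, 14, 13 bp

XbaI sites (TCTAGA) start at positions 13, 60, 94.
XbaI cuts after the first base of each site, so after positions 13, 60, 94.
Linear molecule, 3 cuts → 4 fragments:
  1–13 → 13 bp
  14–60 → 47 bp
  61–94 → 34 bp
  95–108 → 14 bp
Sorted largest to smallest: 47, 34, 14, 13 bp.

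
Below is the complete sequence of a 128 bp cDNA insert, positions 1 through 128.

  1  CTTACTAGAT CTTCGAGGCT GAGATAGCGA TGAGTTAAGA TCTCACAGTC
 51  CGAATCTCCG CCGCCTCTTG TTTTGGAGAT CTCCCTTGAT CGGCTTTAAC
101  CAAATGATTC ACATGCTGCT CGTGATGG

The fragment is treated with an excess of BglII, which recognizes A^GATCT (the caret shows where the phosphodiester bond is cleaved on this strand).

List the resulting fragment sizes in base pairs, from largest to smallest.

51, 39, 31, 7 bp

BglII sites (AGATCT) start at positions 7, 38, 77.
BglII cuts after the first base of each site, so after positions 7, 38, 77.
Linear molecule, 3 cuts → 4 fragments:
  1–7 → 7 bp
  8–38 → 31 bp
  39–77 → 39 bp
  78–128 → 51 bp
Sorted largest to smallest: 51, 39, 31, 7 bp.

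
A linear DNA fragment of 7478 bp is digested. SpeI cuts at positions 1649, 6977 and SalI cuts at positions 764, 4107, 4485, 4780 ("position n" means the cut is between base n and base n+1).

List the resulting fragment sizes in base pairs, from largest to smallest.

Combined cut positions (sorted): 764, 1649, 4107, 4485, 4780, 6977.
Linear molecule, 6 cuts → 7 fragments:
  764 − 0 = 764 bp
  1649 − 764 = 885 bp
  4107 − 1649 = 2458 bp
  4485 − 4107 = 378 bp
  4780 − 4485 = 295 bp
  6977 − 4780 = 2197 bp
  7478 − 6977 = 501 bp
Sorted largest to smallest: 2458, 2197, 885, 764, 501, 378, 295 bp.

2458, 2197, 885, 764, 501, 378, 295 bp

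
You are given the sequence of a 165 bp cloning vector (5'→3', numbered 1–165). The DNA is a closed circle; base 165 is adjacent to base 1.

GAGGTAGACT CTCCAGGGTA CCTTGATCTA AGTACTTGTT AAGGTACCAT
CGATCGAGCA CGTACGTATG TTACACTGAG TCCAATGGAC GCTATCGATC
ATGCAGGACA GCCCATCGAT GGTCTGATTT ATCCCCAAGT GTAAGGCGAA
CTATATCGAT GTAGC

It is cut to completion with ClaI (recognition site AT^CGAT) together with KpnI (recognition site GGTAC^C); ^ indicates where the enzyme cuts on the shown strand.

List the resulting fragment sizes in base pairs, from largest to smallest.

45, 40, 30, 26, 21, 3 bp

ClaI sites (ATCGAT) start at positions 49, 94, 115, 155.
ClaI cuts after base 2 of each site, so after positions 50, 95, 116, 156.
KpnI sites (GGTACC) start at positions 17, 43.
KpnI cuts after base 5 of each site (before the last base), so after positions 21, 47.
Combined cut positions: 21, 47, 50, 95, 116, 156.
Circular molecule, 6 cuts → 6 fragments:
  22–47 → 26 bp
  48–50 → 3 bp
  51–95 → 45 bp
  96–116 → 21 bp
  117–156 → 40 bp
  157–165 then 1–21 → 9 + 21 = 30 bp
Sorted largest to smallest: 45, 40, 30, 26, 21, 3 bp.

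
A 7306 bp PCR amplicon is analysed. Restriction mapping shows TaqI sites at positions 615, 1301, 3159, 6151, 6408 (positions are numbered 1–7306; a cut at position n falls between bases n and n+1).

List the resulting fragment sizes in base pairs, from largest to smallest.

Linear molecule, 5 cuts → 6 fragments:
  615 − 0 = 615 bp
  1301 − 615 = 686 bp
  3159 − 1301 = 1858 bp
  6151 − 3159 = 2992 bp
  6408 − 6151 = 257 bp
  7306 − 6408 = 898 bp
Sorted largest to smallest: 2992, 1858, 898, 686, 615, 257 bp.

2992, 1858, 898, 686, 615, 257 bp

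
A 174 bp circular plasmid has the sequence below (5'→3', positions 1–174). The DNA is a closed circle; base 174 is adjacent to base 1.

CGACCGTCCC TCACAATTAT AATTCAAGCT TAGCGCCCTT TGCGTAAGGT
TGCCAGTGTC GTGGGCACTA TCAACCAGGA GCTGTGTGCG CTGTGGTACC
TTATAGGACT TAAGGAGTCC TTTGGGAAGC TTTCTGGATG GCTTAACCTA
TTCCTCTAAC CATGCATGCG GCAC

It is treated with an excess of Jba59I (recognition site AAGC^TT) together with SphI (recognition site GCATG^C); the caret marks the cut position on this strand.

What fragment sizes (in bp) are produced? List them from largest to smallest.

101, 38, 35 bp

Jba59I sites (AAGCTT) start at positions 26, 127.
Jba59I cuts after base 4 of each site, so after positions 29, 130.
The SphI site (GCATGC) starts at position 164.
SphI cuts after base 5 of each site (before the last base), so after position 168.
Combined cut positions: 29, 130, 168.
Circular molecule, 3 cuts → 3 fragments:
  30–130 → 101 bp
  131–168 → 38 bp
  169–174 then 1–29 → 6 + 29 = 35 bp
Sorted largest to smallest: 101, 38, 35 bp.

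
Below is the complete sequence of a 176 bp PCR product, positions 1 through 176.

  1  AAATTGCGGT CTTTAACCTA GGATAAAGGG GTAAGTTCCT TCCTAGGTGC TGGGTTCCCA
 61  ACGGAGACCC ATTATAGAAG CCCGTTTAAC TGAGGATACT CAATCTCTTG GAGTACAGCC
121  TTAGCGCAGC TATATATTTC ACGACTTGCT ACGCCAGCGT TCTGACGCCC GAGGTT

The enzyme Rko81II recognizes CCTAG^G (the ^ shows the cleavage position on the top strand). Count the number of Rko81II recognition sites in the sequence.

2

CCTAGG occurs starting at positions 17, 42.
Rko81II cuts at 2 sites.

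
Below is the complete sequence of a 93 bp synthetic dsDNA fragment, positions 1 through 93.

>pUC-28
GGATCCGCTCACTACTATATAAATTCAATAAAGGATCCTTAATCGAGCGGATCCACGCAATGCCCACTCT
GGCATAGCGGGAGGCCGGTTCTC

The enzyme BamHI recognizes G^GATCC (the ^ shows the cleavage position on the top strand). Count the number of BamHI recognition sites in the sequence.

GGATCC occurs starting at positions 1, 33, 49.
BamHI cuts at 3 sites.

3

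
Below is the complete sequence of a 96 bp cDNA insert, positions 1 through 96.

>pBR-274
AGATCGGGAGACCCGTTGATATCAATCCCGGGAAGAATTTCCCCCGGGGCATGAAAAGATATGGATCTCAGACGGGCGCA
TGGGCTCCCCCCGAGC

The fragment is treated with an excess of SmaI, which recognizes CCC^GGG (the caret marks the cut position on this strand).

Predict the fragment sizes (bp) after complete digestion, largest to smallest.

SmaI sites (CCCGGG) start at positions 27, 43.
SmaI cuts after base 3 of each site, so after positions 29, 45.
Linear molecule, 2 cuts → 3 fragments:
  1–29 → 29 bp
  30–45 → 16 bp
  46–96 → 51 bp
Sorted largest to smallest: 51, 29, 16 bp.

51, 29, 16 bp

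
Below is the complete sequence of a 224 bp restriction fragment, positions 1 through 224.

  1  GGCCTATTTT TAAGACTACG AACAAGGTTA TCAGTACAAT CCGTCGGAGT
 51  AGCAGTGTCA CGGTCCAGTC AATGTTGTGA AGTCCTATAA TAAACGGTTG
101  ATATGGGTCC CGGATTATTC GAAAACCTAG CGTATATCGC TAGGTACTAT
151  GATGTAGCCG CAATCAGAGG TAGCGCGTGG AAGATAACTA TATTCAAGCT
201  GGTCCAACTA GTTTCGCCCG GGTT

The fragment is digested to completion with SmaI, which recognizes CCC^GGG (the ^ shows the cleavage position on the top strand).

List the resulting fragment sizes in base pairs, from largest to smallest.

The SmaI site (CCCGGG) starts at position 217.
SmaI cuts after base 3 of each site, so after position 219.
Linear molecule, 1 cut → 2 fragments:
  1–219 → 219 bp
  220–224 → 5 bp
Sorted largest to smallest: 219, 5 bp.

219, 5 bp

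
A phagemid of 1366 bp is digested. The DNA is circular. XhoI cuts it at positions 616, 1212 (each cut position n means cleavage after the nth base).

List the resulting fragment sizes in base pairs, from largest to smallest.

770, 596 bp

Circular molecule, 2 cuts → 2 fragments:
  1212 − 616 = 596 bp
  wrap: 1366 − 1212 + 616 = 770 bp
Sorted largest to smallest: 770, 596 bp.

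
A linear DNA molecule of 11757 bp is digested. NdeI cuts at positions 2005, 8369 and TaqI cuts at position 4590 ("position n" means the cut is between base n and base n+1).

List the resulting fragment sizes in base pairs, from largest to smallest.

3779, 3388, 2585, 2005 bp

Combined cut positions (sorted): 2005, 4590, 8369.
Linear molecule, 3 cuts → 4 fragments:
  2005 − 0 = 2005 bp
  4590 − 2005 = 2585 bp
  8369 − 4590 = 3779 bp
  11757 − 8369 = 3388 bp
Sorted largest to smallest: 3779, 3388, 2585, 2005 bp.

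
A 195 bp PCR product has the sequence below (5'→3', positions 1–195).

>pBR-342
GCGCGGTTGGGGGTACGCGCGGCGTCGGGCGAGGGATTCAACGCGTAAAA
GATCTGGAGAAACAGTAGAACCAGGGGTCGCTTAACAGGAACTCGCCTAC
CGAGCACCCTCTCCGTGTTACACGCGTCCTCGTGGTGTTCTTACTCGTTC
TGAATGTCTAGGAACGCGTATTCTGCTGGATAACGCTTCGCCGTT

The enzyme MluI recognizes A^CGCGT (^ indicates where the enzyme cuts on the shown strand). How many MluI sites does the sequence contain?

3

ACGCGT occurs starting at positions 41, 122, 164.
MluI cuts at 3 sites.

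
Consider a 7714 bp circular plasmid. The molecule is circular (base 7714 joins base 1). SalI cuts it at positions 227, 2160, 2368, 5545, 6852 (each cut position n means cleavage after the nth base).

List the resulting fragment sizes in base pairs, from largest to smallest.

Circular molecule, 5 cuts → 5 fragments:
  2160 − 227 = 1933 bp
  2368 − 2160 = 208 bp
  5545 − 2368 = 3177 bp
  6852 − 5545 = 1307 bp
  wrap: 7714 − 6852 + 227 = 1089 bp
Sorted largest to smallest: 3177, 1933, 1307, 1089, 208 bp.

3177, 1933, 1307, 1089, 208 bp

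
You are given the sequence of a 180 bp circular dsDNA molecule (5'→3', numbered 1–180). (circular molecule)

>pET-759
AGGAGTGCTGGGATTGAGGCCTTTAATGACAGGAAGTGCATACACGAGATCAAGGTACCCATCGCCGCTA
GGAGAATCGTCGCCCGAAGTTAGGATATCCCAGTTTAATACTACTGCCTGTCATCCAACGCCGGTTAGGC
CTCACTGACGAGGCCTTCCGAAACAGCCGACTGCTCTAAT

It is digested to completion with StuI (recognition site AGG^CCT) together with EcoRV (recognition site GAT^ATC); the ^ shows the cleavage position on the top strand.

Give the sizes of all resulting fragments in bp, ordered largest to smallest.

77, 46, 43, 14 bp

StuI sites (AGGCCT) start at positions 17, 137, 151.
StuI cuts after base 3 of each site, so after positions 19, 139, 153.
The EcoRV site (GATATC) starts at position 94.
EcoRV cuts after base 3 of each site, so after position 96.
Combined cut positions: 19, 96, 139, 153.
Circular molecule, 4 cuts → 4 fragments:
  20–96 → 77 bp
  97–139 → 43 bp
  140–153 → 14 bp
  154–180 then 1–19 → 27 + 19 = 46 bp
Sorted largest to smallest: 77, 46, 43, 14 bp.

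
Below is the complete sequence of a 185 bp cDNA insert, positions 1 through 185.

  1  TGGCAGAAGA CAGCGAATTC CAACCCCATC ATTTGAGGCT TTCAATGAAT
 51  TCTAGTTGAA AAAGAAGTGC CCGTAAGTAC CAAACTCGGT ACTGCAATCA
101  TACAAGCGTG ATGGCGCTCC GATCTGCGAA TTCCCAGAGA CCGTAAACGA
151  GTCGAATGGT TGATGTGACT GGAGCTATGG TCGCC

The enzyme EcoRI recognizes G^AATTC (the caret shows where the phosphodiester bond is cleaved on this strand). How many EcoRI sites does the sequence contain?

GAATTC occurs starting at positions 15, 47, 128.
EcoRI cuts at 3 sites.

3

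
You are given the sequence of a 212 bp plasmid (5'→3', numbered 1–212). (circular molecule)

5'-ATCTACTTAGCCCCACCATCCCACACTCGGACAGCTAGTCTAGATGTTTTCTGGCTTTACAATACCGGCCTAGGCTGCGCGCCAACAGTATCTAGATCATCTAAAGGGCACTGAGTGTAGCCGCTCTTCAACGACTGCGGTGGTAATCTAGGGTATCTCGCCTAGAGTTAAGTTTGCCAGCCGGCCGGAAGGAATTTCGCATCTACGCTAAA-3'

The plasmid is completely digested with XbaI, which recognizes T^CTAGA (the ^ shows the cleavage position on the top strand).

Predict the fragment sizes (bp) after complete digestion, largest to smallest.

160, 52 bp

XbaI sites (TCTAGA) start at positions 39, 91.
XbaI cuts after the first base of each site, so after positions 39, 91.
Circular molecule, 2 cuts → 2 fragments:
  40–91 → 52 bp
  92–212 then 1–39 → 121 + 39 = 160 bp
Sorted largest to smallest: 160, 52 bp.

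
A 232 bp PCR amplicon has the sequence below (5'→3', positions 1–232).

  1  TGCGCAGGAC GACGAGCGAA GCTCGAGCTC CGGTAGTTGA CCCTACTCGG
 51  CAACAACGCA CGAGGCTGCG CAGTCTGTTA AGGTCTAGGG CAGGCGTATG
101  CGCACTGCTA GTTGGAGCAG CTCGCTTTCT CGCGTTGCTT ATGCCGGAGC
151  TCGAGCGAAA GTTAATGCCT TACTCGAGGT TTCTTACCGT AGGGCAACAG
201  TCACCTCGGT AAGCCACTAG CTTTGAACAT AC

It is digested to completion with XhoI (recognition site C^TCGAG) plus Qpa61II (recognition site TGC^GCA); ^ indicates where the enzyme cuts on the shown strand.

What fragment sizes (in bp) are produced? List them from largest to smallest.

59, 49, 47, 32, 23, 19, 3 bp

XhoI sites (CTCGAG) start at positions 22, 150, 173.
XhoI cuts after the first base of each site, so after positions 22, 150, 173.
Qpa61II sites (TGCGCA) start at positions 1, 67, 99.
Qpa61II cuts after base 3 of each site, so after positions 3, 69, 101.
Combined cut positions: 3, 22, 69, 101, 150, 173.
Linear molecule, 6 cuts → 7 fragments:
  1–3 → 3 bp
  4–22 → 19 bp
  23–69 → 47 bp
  70–101 → 32 bp
  102–150 → 49 bp
  151–173 → 23 bp
  174–232 → 59 bp
Sorted largest to smallest: 59, 49, 47, 32, 23, 19, 3 bp.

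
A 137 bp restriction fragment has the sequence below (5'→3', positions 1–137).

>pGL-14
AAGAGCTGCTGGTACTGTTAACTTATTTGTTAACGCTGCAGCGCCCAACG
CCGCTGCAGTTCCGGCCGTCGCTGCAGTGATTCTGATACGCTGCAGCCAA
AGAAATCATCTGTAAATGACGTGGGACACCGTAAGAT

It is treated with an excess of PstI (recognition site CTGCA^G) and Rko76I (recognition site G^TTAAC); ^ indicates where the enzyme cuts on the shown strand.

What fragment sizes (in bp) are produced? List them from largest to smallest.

42, 19, 18, 18, 17, 12, 11 bp

PstI sites (CTGCAG) start at positions 36, 54, 72, 91.
PstI cuts after base 5 of each site (before the last base), so after positions 40, 58, 76, 95.
Rko76I sites (GTTAAC) start at positions 17, 29.
Rko76I cuts after the first base of each site, so after positions 17, 29.
Combined cut positions: 17, 29, 40, 58, 76, 95.
Linear molecule, 6 cuts → 7 fragments:
  1–17 → 17 bp
  18–29 → 12 bp
  30–40 → 11 bp
  41–58 → 18 bp
  59–76 → 18 bp
  77–95 → 19 bp
  96–137 → 42 bp
Sorted largest to smallest: 42, 19, 18, 18, 17, 12, 11 bp.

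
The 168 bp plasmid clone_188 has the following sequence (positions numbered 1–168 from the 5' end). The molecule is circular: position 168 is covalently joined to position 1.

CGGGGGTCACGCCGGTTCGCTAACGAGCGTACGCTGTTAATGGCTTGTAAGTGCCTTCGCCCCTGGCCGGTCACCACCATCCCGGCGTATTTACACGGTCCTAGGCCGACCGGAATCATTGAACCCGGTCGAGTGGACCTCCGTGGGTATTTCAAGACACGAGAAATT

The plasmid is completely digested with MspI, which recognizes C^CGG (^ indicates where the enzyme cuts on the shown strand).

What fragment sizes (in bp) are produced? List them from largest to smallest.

55, 55, 28, 15, 15 bp

MspI sites (CCGG) start at positions 12, 67, 82, 110, 125.
MspI cuts after the first base of each site, so after positions 12, 67, 82, 110, 125.
Circular molecule, 5 cuts → 5 fragments:
  13–67 → 55 bp
  68–82 → 15 bp
  83–110 → 28 bp
  111–125 → 15 bp
  126–168 then 1–12 → 43 + 12 = 55 bp
Sorted largest to smallest: 55, 55, 28, 15, 15 bp.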